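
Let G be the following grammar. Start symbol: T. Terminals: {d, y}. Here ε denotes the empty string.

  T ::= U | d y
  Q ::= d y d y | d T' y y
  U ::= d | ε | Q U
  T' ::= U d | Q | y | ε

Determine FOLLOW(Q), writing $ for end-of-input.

FIRST(Q): from Q::=d y d y we get {d}; from Q::=d T' y y we get {d}. So FIRST(Q) = {d}.
FIRST(U): from U::=d we get {d}; from U::=ε we get {ε}; from U::=Q U we get {d}. So FIRST(U) = {ε, d}.
FIRST(T): from T::=U we get {ε, d}; from T::=d y we get {d}. So FIRST(T) = {ε, d}.
FIRST(T'): from T'::=U d we get {d}; from T'::=Q we get {d}; from T'::=y we get {y}; from T'::=ε we get {ε}. So FIRST(T') = {ε, d, y}.
FOLLOW(T) includes $ since T is the start symbol.
FOLLOW(T): T appears on no right-hand side. Thus FOLLOW(T) = {$}.
FOLLOW(U): in T::=U, the suffix after U is empty, so FOLLOW(U) ⊇ FOLLOW(T) = {$}; in U::=Q U, the suffix after U is empty (adds nothing new); in T'::=U d, U is followed by d with FIRST {d}. Thus FOLLOW(U) = {$, d}.
FOLLOW(T'): in Q::=d T' y y, T' is followed by y y with FIRST {y}. Thus FOLLOW(T') = {y}.
FOLLOW(Q): in U::=Q U, Q is followed by U with FIRST {ε, d}; in U::=Q U, the suffix after Q is nullable, so FOLLOW(Q) ⊇ FOLLOW(U) = {$, d}; in T'::=Q, the suffix after Q is empty, so FOLLOW(Q) ⊇ FOLLOW(T') = {y}. Thus FOLLOW(Q) = {$, d, y}.

{$, d, y}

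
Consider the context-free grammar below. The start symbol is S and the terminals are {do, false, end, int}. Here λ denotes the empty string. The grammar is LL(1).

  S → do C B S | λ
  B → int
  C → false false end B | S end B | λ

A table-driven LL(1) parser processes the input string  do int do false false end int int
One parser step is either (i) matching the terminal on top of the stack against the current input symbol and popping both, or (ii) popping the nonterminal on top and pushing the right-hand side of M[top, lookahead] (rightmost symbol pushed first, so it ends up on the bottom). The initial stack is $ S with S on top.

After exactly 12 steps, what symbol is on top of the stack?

      Stack                    Input                                Action
   1  $ S                      do int do false false end int int $  expand S → do C B S
   2  $ S B C do               do int do false false end int int $  match do
   3  $ S B C                  int do false false end int int $     expand C → λ
   4  $ S B                    int do false false end int int $     expand B → int
   5  $ S int                  int do false false end int int $     match int
   6  $ S                      do false false end int int $         expand S → do C B S
   7  $ S B C do               do false false end int int $         match do
   8  $ S B C                  false false end int int $            expand C → false false end B
   9  $ S B B end false false  false false end int int $            match false
  10  $ S B B end false        false end int int $                  match false
  11  $ S B B end              end int int $                        match end
  12  $ S B B                  int int $                            expand B → int
Stack after step 12: $ S B int (top = int).

int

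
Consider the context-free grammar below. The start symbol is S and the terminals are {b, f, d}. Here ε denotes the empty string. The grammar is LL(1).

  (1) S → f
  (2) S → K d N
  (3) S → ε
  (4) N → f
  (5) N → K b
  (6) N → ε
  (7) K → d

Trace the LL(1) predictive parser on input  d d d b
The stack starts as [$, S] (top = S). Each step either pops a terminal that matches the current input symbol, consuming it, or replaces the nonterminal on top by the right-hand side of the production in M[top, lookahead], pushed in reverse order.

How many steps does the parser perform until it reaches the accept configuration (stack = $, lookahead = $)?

step 1: stack=$ S  input=d d d b $  — expand S → K d N
step 2: stack=$ N d K  input=d d d b $  — expand K → d
step 3: stack=$ N d d  input=d d d b $  — match d
step 4: stack=$ N d  input=d d b $  — match d
step 5: stack=$ N  input=d b $  — expand N → K b
step 6: stack=$ b K  input=d b $  — expand K → d
step 7: stack=$ b d  input=d b $  — match d
step 8: stack=$ b  input=b $  — match b
Accept reached after 8 steps.

8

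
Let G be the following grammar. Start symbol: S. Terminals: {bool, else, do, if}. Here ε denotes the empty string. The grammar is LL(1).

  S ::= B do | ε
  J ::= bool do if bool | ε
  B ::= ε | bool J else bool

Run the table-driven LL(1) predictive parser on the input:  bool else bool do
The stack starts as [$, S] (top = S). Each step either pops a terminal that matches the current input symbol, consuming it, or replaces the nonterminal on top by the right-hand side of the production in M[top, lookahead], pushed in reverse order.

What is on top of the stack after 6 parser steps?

do

     Stack                  Input                Action
  1  $ S                    bool else bool do $  expand S ::= B do
  2  $ do B                 bool else bool do $  expand B ::= bool J else bool
  3  $ do bool else J bool  bool else bool do $  match bool
  4  $ do bool else J       else bool do $       expand J ::= ε
  5  $ do bool else         else bool do $       match else
  6  $ do bool              bool do $            match bool
Stack after step 6: $ do (top = do).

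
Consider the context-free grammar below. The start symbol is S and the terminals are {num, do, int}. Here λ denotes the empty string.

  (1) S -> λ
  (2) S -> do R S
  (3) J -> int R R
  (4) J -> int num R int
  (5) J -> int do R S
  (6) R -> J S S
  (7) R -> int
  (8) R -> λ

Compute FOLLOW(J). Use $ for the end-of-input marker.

{$, do, int}

FIRST(S) = {λ, do}
FIRST(J) = {int}
FIRST(R) = {λ, int}  (via J S S)
FOLLOW(S) includes $ since S is the start symbol.
FOLLOW(S): in S->do R S, the suffix after S is empty (adds nothing new); in J->int do R S, the suffix after S is empty, so FOLLOW(S) ⊇ FOLLOW(J) = {$, do, int}; in R->J S S (occurrence 1), S is followed by S with FIRST {λ, do}; in R->J S S (occurrence 1), the suffix after S is nullable, so FOLLOW(S) ⊇ FOLLOW(R) = {$, do, int}; in R->J S S (occurrence 2), the suffix after S is empty, so FOLLOW(S) ⊇ FOLLOW(R) = {$, do, int}. Thus FOLLOW(S) = {$, do, int}.
FOLLOW(J): in R->J S S, J is followed by S S with FIRST {λ, do}; in R->J S S, the suffix after J is nullable, so FOLLOW(J) ⊇ FOLLOW(R) = {$, do, int}. Thus FOLLOW(J) = {$, do, int}.
FOLLOW(R): in S->do R S, R is followed by S with FIRST {λ, do}; in S->do R S, the suffix after R is nullable, so FOLLOW(R) ⊇ FOLLOW(S) = {$, do, int}; in J->int R R (occurrence 1), R is followed by R with FIRST {λ, int}; in J->int R R (occurrence 1), the suffix after R is nullable, so FOLLOW(R) ⊇ FOLLOW(J) = {$, do, int}; in J->int R R (occurrence 2), the suffix after R is empty, so FOLLOW(R) ⊇ FOLLOW(J) = {$, do, int}; in J->int num R int, R is followed by int with FIRST {int}; in J->int do R S, R is followed by S with FIRST {λ, do}; in J->int do R S, the suffix after R is nullable, so FOLLOW(R) ⊇ FOLLOW(J) = {$, do, int}. Thus FOLLOW(R) = {$, do, int}.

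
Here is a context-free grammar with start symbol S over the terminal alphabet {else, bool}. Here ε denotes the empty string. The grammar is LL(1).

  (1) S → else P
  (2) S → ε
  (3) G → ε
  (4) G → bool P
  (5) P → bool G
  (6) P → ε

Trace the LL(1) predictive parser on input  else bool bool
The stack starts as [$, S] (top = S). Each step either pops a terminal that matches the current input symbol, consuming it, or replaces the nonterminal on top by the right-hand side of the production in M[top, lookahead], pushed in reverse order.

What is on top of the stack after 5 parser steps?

bool

     Stack     Input             Action
  1  $ S       else bool bool $  expand S → else P
  2  $ P else  else bool bool $  match else
  3  $ P       bool bool $       expand P → bool G
  4  $ G bool  bool bool $       match bool
  5  $ G       bool $            expand G → bool P
Stack after step 5: $ P bool (top = bool).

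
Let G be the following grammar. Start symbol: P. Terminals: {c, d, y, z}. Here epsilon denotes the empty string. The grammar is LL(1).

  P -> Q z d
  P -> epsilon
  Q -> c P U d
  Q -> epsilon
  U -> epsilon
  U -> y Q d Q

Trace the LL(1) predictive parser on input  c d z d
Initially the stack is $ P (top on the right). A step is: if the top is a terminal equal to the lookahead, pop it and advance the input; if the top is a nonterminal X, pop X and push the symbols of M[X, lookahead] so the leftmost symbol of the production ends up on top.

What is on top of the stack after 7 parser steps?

     Stack          Input      Action
  1  $ P            c d z d $  expand P -> Q z d
  2  $ d z Q        c d z d $  expand Q -> c P U d
  3  $ d z d U P c  c d z d $  match c
  4  $ d z d U P    d z d $    expand P -> epsilon
  5  $ d z d U      d z d $    expand U -> epsilon
  6  $ d z d        d z d $    match d
  7  $ d z          z d $      match z
Stack after step 7: $ d (top = d).

d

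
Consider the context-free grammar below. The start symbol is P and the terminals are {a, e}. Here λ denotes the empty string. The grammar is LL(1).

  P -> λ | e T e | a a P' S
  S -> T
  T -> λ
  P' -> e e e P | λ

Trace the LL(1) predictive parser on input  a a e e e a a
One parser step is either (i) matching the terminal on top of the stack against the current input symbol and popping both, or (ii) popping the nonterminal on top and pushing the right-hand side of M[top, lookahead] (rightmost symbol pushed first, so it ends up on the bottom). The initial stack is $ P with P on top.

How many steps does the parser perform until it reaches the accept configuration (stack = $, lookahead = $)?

15

step 1: stack=$ P  input=a a e e e a a $  — expand P -> a a P' S
step 2: stack=$ S P' a a  input=a a e e e a a $  — match a
step 3: stack=$ S P' a  input=a e e e a a $  — match a
step 4: stack=$ S P'  input=e e e a a $  — expand P' -> e e e P
step 5: stack=$ S P e e e  input=e e e a a $  — match e
step 6: stack=$ S P e e  input=e e a a $  — match e
step 7: stack=$ S P e  input=e a a $  — match e
step 8: stack=$ S P  input=a a $  — expand P -> a a P' S
step 9: stack=$ S S P' a a  input=a a $  — match a
step 10: stack=$ S S P' a  input=a $  — match a
step 11: stack=$ S S P'  input=$  — expand P' -> λ
step 12: stack=$ S S  input=$  — expand S -> T
step 13: stack=$ S T  input=$  — expand T -> λ
step 14: stack=$ S  input=$  — expand S -> T
step 15: stack=$ T  input=$  — expand T -> λ
Accept reached after 15 steps.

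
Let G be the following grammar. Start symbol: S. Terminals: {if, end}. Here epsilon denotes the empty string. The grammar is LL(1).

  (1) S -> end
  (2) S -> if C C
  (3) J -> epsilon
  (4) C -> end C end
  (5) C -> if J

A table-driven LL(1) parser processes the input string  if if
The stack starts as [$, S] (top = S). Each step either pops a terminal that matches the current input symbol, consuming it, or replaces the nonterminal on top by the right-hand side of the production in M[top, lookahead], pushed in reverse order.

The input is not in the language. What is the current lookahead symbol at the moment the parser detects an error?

$

step 1: stack=$ S  input=if if $  — expand S -> if C C
step 2: stack=$ C C if  input=if if $  — match if
step 3: stack=$ C C  input=if $  — expand C -> if J
step 4: stack=$ C J if  input=if $  — match if
step 5: stack=$ C J  input=$  — expand J -> epsilon
step 6: stack=$ C  input=$  — error: M[C, $] is empty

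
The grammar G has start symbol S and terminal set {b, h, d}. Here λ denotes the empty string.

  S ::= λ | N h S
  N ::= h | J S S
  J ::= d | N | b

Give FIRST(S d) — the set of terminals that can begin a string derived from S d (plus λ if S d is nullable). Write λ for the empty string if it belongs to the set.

{b, d, h}

FIRST(S) = {λ, b, d, h}  (via N h S)
FIRST(N) = {b, d, h}  (via J S S)
FIRST(J) = {b, d, h}  (via N)
FIRST(S d): take FIRST of each symbol in turn, carrying on past any symbol whose FIRST contains λ; result {b, d, h}.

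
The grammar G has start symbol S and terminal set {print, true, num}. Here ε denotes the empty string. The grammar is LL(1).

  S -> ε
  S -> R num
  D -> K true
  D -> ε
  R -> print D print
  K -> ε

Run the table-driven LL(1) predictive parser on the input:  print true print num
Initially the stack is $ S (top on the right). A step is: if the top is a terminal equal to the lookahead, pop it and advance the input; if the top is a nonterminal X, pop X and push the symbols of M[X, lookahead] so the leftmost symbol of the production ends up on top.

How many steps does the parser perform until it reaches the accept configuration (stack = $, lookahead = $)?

step 1: stack=$ S  input=print true print num $  — expand S -> R num
step 2: stack=$ num R  input=print true print num $  — expand R -> print D print
step 3: stack=$ num print D print  input=print true print num $  — match print
step 4: stack=$ num print D  input=true print num $  — expand D -> K true
step 5: stack=$ num print true K  input=true print num $  — expand K -> ε
step 6: stack=$ num print true  input=true print num $  — match true
step 7: stack=$ num print  input=print num $  — match print
step 8: stack=$ num  input=num $  — match num
Accept reached after 8 steps.

8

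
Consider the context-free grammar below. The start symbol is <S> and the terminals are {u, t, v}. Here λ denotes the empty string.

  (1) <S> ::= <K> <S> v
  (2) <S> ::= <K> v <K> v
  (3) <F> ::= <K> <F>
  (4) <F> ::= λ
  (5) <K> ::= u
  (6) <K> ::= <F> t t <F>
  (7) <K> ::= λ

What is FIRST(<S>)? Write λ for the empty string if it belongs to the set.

FIRST(<S>) = {t, u, v}  (via <K> <S> v, <K> v <K> v)
FIRST(<F>) = {λ, t, u}  (via <K> <F>)
FIRST(<K>) = {λ, t, u}  (via <F> t t <F>)

{t, u, v}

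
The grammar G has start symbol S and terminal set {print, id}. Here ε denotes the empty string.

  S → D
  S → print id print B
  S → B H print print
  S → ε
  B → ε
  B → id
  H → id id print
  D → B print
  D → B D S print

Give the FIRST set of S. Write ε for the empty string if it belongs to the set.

{ε, id, print}

FIRST(B): from B→ε we get {ε}; from B→id we get {id}. So FIRST(B) = {ε, id}.
FIRST(H): from H→id id print we get {id}. So FIRST(H) = {id}.
FIRST(D): from D→B print we get {id, print}; from D→B D S print we get {id, print}. So FIRST(D) = {id, print}.
FIRST(S): from S→D we get {id, print}; from S→print id print B we get {print}; from S→B H print print we get {id}; from S→ε we get {ε}. So FIRST(S) = {ε, id, print}.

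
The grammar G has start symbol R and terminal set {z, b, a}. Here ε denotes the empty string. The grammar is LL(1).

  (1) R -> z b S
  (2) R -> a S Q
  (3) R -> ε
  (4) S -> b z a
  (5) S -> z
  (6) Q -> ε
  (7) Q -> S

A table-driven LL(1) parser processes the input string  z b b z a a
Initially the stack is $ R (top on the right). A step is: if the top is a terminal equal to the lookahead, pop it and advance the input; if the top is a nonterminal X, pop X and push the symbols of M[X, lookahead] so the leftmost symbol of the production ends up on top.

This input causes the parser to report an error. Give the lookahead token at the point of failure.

a

step 1: stack=$ R  input=z b b z a a $  — expand R -> z b S
step 2: stack=$ S b z  input=z b b z a a $  — match z
step 3: stack=$ S b  input=b b z a a $  — match b
step 4: stack=$ S  input=b z a a $  — expand S -> b z a
step 5: stack=$ a z b  input=b z a a $  — match b
step 6: stack=$ a z  input=z a a $  — match z
step 7: stack=$ a  input=a a $  — match a
step 8: stack=$  input=a $  — error: stack empty but input remains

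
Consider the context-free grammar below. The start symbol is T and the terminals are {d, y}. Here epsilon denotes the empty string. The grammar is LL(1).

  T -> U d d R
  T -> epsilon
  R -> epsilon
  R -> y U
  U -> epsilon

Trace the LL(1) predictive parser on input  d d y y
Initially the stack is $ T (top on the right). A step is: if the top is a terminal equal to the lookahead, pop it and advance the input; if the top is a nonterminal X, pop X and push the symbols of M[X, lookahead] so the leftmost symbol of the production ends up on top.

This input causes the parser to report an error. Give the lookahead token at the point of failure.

y

step 1: stack=$ T  input=d d y y $  — expand T -> U d d R
step 2: stack=$ R d d U  input=d d y y $  — expand U -> epsilon
step 3: stack=$ R d d  input=d d y y $  — match d
step 4: stack=$ R d  input=d y y $  — match d
step 5: stack=$ R  input=y y $  — expand R -> y U
step 6: stack=$ U y  input=y y $  — match y
step 7: stack=$ U  input=y $  — error: M[U, y] is empty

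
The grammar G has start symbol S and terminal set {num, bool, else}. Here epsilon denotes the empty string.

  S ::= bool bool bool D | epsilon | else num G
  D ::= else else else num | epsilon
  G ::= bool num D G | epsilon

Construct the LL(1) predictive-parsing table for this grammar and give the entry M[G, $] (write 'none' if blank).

FIRST(S): from S::=bool bool bool D we get {bool}; from S::=epsilon we get {epsilon}; from S::=else num G we get {else}. So FIRST(S) = {epsilon, bool, else}.
FIRST(D): from D::=else else else num we get {else}; from D::=epsilon we get {epsilon}. So FIRST(D) = {epsilon, else}.
FIRST(G): from G::=bool num D G we get {bool}; from G::=epsilon we get {epsilon}. So FIRST(G) = {epsilon, bool}.
FOLLOW(S) includes $ since S is the start symbol.
FOLLOW(S): S appears on no right-hand side. Thus FOLLOW(S) = {$}.
FOLLOW(G): in S::=else num G, the suffix after G is empty, so FOLLOW(G) ⊇ FOLLOW(S) = {$}; in G::=bool num D G, the suffix after G is empty (adds nothing new). Thus FOLLOW(G) = {$}.
For G ::= bool num D G: FIRST(bool num D G) = {bool}, so it goes in M[G, t] for t ∈ {bool}.
For G ::= epsilon: FIRST(epsilon) = {epsilon}, so it goes in M[G, t] for t ∈ {}; since epsilon ∈ FIRST, also for every t ∈ FOLLOW(G) = {$}.

G ::= epsilon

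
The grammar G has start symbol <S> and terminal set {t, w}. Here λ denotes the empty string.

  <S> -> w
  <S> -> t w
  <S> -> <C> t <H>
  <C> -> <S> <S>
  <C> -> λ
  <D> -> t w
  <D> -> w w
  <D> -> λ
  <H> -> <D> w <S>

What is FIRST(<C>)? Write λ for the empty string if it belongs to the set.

{λ, t, w}

FIRST(<D>) = {λ, t, w}
FIRST(<H>) = {t, w}  (via <D> w <S>)
FIRST(<S>) = {t, w}  (via <C> t <H>)
FIRST(<C>) = {λ, t, w}  (via <S> <S>)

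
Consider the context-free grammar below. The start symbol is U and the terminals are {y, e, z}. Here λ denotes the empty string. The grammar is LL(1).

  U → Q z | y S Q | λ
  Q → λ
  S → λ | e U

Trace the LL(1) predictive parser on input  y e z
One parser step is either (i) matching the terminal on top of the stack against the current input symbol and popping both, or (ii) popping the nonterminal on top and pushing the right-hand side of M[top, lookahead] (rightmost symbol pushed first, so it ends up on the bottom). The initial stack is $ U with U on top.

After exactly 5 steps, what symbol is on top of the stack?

Q

step 1: stack=$ U  input=y e z $  — expand U → y S Q
step 2: stack=$ Q S y  input=y e z $  — match y
step 3: stack=$ Q S  input=e z $  — expand S → e U
step 4: stack=$ Q U e  input=e z $  — match e
step 5: stack=$ Q U  input=z $  — expand U → Q z
Stack after step 5: $ Q z Q (top = Q).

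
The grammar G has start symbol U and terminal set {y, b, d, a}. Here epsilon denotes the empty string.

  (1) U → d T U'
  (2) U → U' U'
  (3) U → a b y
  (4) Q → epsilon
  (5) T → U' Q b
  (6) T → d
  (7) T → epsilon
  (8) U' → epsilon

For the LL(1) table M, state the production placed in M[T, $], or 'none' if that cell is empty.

T → epsilon

FIRST(Q): from Q→epsilon we get {epsilon}. So FIRST(Q) = {epsilon}.
FIRST(U'): from U'→epsilon we get {epsilon}. So FIRST(U') = {epsilon}.
FIRST(U): from U→d T U' we get {d}; from U→U' U' we get {epsilon}; from U→a b y we get {a}. So FIRST(U) = {epsilon, a, d}.
FIRST(T): from T→U' Q b we get {b}; from T→d we get {d}; from T→epsilon we get {epsilon}. So FIRST(T) = {epsilon, b, d}.
FOLLOW(U) includes $ since U is the start symbol.
FOLLOW(U): U appears on no right-hand side. Thus FOLLOW(U) = {$}.
FOLLOW(T): in U→d T U', T is followed by U' with FIRST {epsilon}; in U→d T U', the suffix after T is nullable, so FOLLOW(T) ⊇ FOLLOW(U) = {$}. Thus FOLLOW(T) = {$}.
For T → U' Q b: FIRST(U' Q b) = {b}, so it goes in M[T, t] for t ∈ {b}.
For T → d: FIRST(d) = {d}, so it goes in M[T, t] for t ∈ {d}.
For T → epsilon: FIRST(epsilon) = {epsilon}, so it goes in M[T, t] for t ∈ {}; since epsilon ∈ FIRST, also for every t ∈ FOLLOW(T) = {$}.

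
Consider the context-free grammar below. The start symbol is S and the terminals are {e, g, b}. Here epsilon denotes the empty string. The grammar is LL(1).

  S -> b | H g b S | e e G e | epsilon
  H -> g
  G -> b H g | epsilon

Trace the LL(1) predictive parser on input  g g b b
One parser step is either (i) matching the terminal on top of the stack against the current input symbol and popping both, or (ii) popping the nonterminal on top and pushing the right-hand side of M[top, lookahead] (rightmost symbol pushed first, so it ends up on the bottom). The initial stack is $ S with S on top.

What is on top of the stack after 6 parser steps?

b

step 1: stack=$ S  input=g g b b $  — expand S -> H g b S
step 2: stack=$ S b g H  input=g g b b $  — expand H -> g
step 3: stack=$ S b g g  input=g g b b $  — match g
step 4: stack=$ S b g  input=g b b $  — match g
step 5: stack=$ S b  input=b b $  — match b
step 6: stack=$ S  input=b $  — expand S -> b
Stack after step 6: $ b (top = b).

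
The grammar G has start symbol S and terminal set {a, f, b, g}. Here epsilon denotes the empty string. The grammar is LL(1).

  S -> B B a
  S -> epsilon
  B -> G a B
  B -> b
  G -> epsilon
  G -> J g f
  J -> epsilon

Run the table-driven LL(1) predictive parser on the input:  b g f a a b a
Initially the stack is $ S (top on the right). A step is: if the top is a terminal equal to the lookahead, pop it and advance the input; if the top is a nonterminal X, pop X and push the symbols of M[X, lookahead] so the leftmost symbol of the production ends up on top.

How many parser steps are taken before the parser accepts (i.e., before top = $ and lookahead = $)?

15

step 1: stack=$ S  input=b g f a a b a $  — expand S -> B B a
step 2: stack=$ a B B  input=b g f a a b a $  — expand B -> b
step 3: stack=$ a B b  input=b g f a a b a $  — match b
step 4: stack=$ a B  input=g f a a b a $  — expand B -> G a B
step 5: stack=$ a B a G  input=g f a a b a $  — expand G -> J g f
step 6: stack=$ a B a f g J  input=g f a a b a $  — expand J -> epsilon
step 7: stack=$ a B a f g  input=g f a a b a $  — match g
step 8: stack=$ a B a f  input=f a a b a $  — match f
step 9: stack=$ a B a  input=a a b a $  — match a
step 10: stack=$ a B  input=a b a $  — expand B -> G a B
step 11: stack=$ a B a G  input=a b a $  — expand G -> epsilon
step 12: stack=$ a B a  input=a b a $  — match a
step 13: stack=$ a B  input=b a $  — expand B -> b
step 14: stack=$ a b  input=b a $  — match b
step 15: stack=$ a  input=a $  — match a
Accept reached after 15 steps.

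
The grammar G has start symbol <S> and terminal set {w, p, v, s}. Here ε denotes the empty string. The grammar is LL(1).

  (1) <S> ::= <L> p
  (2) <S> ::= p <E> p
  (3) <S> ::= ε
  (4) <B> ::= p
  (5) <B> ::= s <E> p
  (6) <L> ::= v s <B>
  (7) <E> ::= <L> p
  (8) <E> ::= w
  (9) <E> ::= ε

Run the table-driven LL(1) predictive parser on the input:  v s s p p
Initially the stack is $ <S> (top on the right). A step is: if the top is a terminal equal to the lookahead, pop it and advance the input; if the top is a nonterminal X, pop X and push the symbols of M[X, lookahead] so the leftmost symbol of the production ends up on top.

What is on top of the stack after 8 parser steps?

p

step 1: stack=$ <S>  input=v s s p p $  — expand <S> ::= <L> p
step 2: stack=$ p <L>  input=v s s p p $  — expand <L> ::= v s <B>
step 3: stack=$ p <B> s v  input=v s s p p $  — match v
step 4: stack=$ p <B> s  input=s s p p $  — match s
step 5: stack=$ p <B>  input=s p p $  — expand <B> ::= s <E> p
step 6: stack=$ p p <E> s  input=s p p $  — match s
step 7: stack=$ p p <E>  input=p p $  — expand <E> ::= ε
step 8: stack=$ p p  input=p p $  — match p
Stack after step 8: $ p (top = p).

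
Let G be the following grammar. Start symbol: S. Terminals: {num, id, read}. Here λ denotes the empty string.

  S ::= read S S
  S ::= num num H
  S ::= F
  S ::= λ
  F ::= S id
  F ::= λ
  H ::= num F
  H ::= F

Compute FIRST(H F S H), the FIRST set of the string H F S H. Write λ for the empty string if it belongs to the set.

FIRST(S): from S::=read S S we get {read}; from S::=num num H we get {num}; from S::=F we get {λ, id, num, read}; from S::=λ we get {λ}. So FIRST(S) = {λ, id, num, read}.
FIRST(F): from F::=S id we get {id, num, read}; from F::=λ we get {λ}. So FIRST(F) = {λ, id, num, read}.
FIRST(H): from H::=num F we get {num}; from H::=F we get {λ, id, num, read}. So FIRST(H) = {λ, id, num, read}.
FIRST(H F S H): take FIRST of each symbol in turn, carrying on past any symbol whose FIRST contains λ; result {λ, id, num, read}.

{λ, id, num, read}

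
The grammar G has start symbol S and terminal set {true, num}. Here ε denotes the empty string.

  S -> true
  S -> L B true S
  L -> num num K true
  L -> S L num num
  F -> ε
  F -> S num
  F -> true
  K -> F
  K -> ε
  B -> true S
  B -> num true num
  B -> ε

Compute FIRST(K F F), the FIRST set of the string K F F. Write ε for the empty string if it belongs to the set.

FIRST(B) = {ε, num, true}
FIRST(S) = {num, true}  (via L B true S)
FIRST(L) = {num, true}  (via S L num num)
FIRST(F) = {ε, num, true}  (via S num)
FIRST(K) = {ε, num, true}  (via F)
FIRST(K F F): take FIRST of each symbol in turn, carrying on past any symbol whose FIRST contains ε; result {ε, num, true}.

{ε, num, true}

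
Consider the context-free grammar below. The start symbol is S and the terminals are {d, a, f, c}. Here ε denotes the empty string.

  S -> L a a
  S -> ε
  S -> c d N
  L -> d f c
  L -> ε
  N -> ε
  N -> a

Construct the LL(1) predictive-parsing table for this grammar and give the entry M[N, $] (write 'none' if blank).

FIRST(L): from L->d f c we get {d}; from L->ε we get {ε}. So FIRST(L) = {ε, d}.
FIRST(N): from N->ε we get {ε}; from N->a we get {a}. So FIRST(N) = {ε, a}.
FIRST(S): from S->L a a we get {a, d}; from S->ε we get {ε}; from S->c d N we get {c}. So FIRST(S) = {ε, a, c, d}.
FOLLOW(S) includes $ since S is the start symbol.
FOLLOW(S): S appears on no right-hand side. Thus FOLLOW(S) = {$}.
FOLLOW(N): in S->c d N, the suffix after N is empty, so FOLLOW(N) ⊇ FOLLOW(S) = {$}. Thus FOLLOW(N) = {$}.
For N -> ε: FIRST(ε) = {ε}, so it goes in M[N, t] for t ∈ {}; since ε ∈ FIRST, also for every t ∈ FOLLOW(N) = {$}.
For N -> a: FIRST(a) = {a}, so it goes in M[N, t] for t ∈ {a}.

N -> ε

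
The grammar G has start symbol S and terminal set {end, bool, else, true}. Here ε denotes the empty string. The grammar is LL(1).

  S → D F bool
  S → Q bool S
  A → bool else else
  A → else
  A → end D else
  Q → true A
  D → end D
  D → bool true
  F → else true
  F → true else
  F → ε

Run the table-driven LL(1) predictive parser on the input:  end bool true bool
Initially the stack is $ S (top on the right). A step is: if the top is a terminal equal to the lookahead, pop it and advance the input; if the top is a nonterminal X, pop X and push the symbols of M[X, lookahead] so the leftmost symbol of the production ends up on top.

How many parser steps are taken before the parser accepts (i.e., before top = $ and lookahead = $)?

8

     Stack               Input                 Action
  1  $ S                 end bool true bool $  expand S → D F bool
  2  $ bool F D          end bool true bool $  expand D → end D
  3  $ bool F D end      end bool true bool $  match end
  4  $ bool F D          bool true bool $      expand D → bool true
  5  $ bool F true bool  bool true bool $      match bool
  6  $ bool F true       true bool $           match true
  7  $ bool F            bool $                expand F → ε
  8  $ bool              bool $                match bool
Accept reached after 8 steps.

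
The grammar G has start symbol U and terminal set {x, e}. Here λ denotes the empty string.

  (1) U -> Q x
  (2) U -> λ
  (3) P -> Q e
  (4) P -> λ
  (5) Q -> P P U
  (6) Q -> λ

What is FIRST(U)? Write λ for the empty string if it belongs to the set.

{λ, e, x}

FIRST(U) = {λ, e, x}  (via Q x)
FIRST(P) = {λ, e, x}  (via Q e)
FIRST(Q) = {λ, e, x}  (via P P U)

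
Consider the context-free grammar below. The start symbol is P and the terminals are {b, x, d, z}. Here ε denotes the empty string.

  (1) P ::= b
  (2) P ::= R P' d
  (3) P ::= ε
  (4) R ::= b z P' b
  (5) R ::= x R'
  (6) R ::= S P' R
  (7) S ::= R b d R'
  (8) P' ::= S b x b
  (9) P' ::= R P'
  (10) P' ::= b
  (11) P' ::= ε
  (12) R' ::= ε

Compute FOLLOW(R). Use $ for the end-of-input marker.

FIRST(R') = {ε}
FIRST(P) = {ε, b, x}  (via R P' d)
FIRST(R) = {b, x}  (via S P' R)
FIRST(S) = {b, x}  (via R b d R')
FIRST(P') = {ε, b, x}  (via S b x b, R P')
FOLLOW(P) includes $ since P is the start symbol.
FOLLOW(P): P appears on no right-hand side. Thus FOLLOW(P) = {$}.
FOLLOW(S): in R::=S P' R, S is followed by P' R with FIRST {b, x}; in P'::=S b x b, S is followed by b x b with FIRST {b}. Thus FOLLOW(S) = {b, x}.
FOLLOW(P'): in P::=R P' d, P' is followed by d with FIRST {d}; in R::=b z P' b, P' is followed by b with FIRST {b}; in R::=S P' R, P' is followed by R with FIRST {b, x}; in P'::=R P', the suffix after P' is empty (adds nothing new). Thus FOLLOW(P') = {b, d, x}.
FOLLOW(R): in P::=R P' d, R is followed by P' d with FIRST {b, d, x}; in R::=S P' R, the suffix after R is empty (adds nothing new); in S::=R b d R', R is followed by b d R' with FIRST {b}; in P'::=R P', R is followed by P' with FIRST {ε, b, x}; in P'::=R P', the suffix after R is nullable, so FOLLOW(R) ⊇ FOLLOW(P') = {b, d, x}. Thus FOLLOW(R) = {b, d, x}.
FOLLOW(R'): in R::=x R', the suffix after R' is empty, so FOLLOW(R') ⊇ FOLLOW(R) = {b, d, x}; in S::=R b d R', the suffix after R' is empty, so FOLLOW(R') ⊇ FOLLOW(S) = {b, x}. Thus FOLLOW(R') = {b, d, x}.

{b, d, x}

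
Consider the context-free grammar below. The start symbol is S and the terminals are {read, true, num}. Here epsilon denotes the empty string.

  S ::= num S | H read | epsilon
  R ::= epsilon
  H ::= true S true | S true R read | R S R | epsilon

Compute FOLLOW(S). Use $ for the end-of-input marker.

{$, read, true}

FIRST(R): from R::=epsilon we get {epsilon}. So FIRST(R) = {epsilon}.
FIRST(S): from S::=num S we get {num}; from S::=H read we get {num, read, true}; from S::=epsilon we get {epsilon}. So FIRST(S) = {epsilon, num, read, true}.
FIRST(H): from H::=true S true we get {true}; from H::=S true R read we get {num, read, true}; from H::=R S R we get {epsilon, num, read, true}; from H::=epsilon we get {epsilon}. So FIRST(H) = {epsilon, num, read, true}.
FOLLOW(S) includes $ since S is the start symbol.
FOLLOW(H): in S::=H read, H is followed by read with FIRST {read}. Thus FOLLOW(H) = {read}.
FOLLOW(S): in S::=num S, the suffix after S is empty (adds nothing new); in H::=true S true, S is followed by true with FIRST {true}; in H::=S true R read, S is followed by true R read with FIRST {true}; in H::=R S R, S is followed by R with FIRST {epsilon}; in H::=R S R, the suffix after S is nullable, so FOLLOW(S) ⊇ FOLLOW(H) = {read}. Thus FOLLOW(S) = {$, read, true}.
FOLLOW(R): in H::=S true R read, R is followed by read with FIRST {read}; in H::=R S R (occurrence 1), R is followed by S R with FIRST {epsilon, num, read, true}; in H::=R S R (occurrence 1), the suffix after R is nullable, so FOLLOW(R) ⊇ FOLLOW(H) = {read}; in H::=R S R (occurrence 2), the suffix after R is empty, so FOLLOW(R) ⊇ FOLLOW(H) = {read}. Thus FOLLOW(R) = {num, read, true}.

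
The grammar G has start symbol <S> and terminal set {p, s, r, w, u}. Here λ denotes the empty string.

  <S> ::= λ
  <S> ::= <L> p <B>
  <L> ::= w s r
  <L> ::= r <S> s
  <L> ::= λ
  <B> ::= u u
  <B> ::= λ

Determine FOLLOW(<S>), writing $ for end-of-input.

FIRST(<L>): from <L>::=w s r we get {w}; from <L>::=r <S> s we get {r}; from <L>::=λ we get {λ}. So FIRST(<L>) = {λ, r, w}.
FIRST(<B>): from <B>::=u u we get {u}; from <B>::=λ we get {λ}. So FIRST(<B>) = {λ, u}.
FIRST(<S>): from <S>::=λ we get {λ}; from <S>::=<L> p <B> we get {p, r, w}. So FIRST(<S>) = {λ, p, r, w}.
FOLLOW(<S>) includes $ since <S> is the start symbol.
FOLLOW(<S>): in <L>::=r <S> s, <S> is followed by s with FIRST {s}. Thus FOLLOW(<S>) = {$, s}.
FOLLOW(<L>): in <S>::=<L> p <B>, <L> is followed by p <B> with FIRST {p}. Thus FOLLOW(<L>) = {p}.
FOLLOW(<B>): in <S>::=<L> p <B>, the suffix after <B> is empty, so FOLLOW(<B>) ⊇ FOLLOW(<S>) = {$, s}. Thus FOLLOW(<B>) = {$, s}.

{$, s}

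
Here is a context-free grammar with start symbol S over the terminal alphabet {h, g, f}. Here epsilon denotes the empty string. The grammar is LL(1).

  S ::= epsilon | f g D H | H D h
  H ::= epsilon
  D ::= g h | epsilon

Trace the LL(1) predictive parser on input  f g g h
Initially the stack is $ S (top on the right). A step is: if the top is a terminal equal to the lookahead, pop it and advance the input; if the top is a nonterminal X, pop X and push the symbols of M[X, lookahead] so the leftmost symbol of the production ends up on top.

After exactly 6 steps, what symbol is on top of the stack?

step 1: stack=$ S  input=f g g h $  — expand S ::= f g D H
step 2: stack=$ H D g f  input=f g g h $  — match f
step 3: stack=$ H D g  input=g g h $  — match g
step 4: stack=$ H D  input=g h $  — expand D ::= g h
step 5: stack=$ H h g  input=g h $  — match g
step 6: stack=$ H h  input=h $  — match h
Stack after step 6: $ H (top = H).

H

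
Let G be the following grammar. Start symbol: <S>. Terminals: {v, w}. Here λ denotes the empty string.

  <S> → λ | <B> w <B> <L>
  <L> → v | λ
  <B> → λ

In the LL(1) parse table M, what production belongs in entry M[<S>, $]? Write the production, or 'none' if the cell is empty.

<S> → λ

FIRST(<L>) = {λ, v}
FIRST(<B>) = {λ}
FIRST(<S>) = {λ, w}  (via <B> w <B> <L>)
FOLLOW(<S>) includes $ since <S> is the start symbol.
FOLLOW(<S>): <S> appears on no right-hand side. Thus FOLLOW(<S>) = {$}.
For <S> → λ: FIRST(λ) = {λ}, so it goes in M[<S>, t] for t ∈ {}; since λ ∈ FIRST, also for every t ∈ FOLLOW(<S>) = {$}.
For <S> → <B> w <B> <L>: FIRST(<B> w <B> <L>) = {w}, so it goes in M[<S>, t] for t ∈ {w}.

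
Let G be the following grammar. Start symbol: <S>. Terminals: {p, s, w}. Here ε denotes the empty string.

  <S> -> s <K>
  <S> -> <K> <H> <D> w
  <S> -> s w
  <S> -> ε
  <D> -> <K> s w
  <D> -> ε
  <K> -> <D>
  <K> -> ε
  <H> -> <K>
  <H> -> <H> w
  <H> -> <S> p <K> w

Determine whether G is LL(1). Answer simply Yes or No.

No

FIRST(<S>) = {ε, p, s, w}
FIRST(<D>) = {ε, s}
FIRST(<K>) = {ε, s}
FIRST(<H>) = {ε, p, s, w}
FOLLOW(<S>) = {$, p}
FOLLOW(<D>) = {$, p, s, w}
FOLLOW(<K>) = {$, p, s, w}
FOLLOW(<H>) = {s, w}
Cell M[<D>, s] receives both <D> -> <K> s w and <D> -> ε — the grammar is not LL(1).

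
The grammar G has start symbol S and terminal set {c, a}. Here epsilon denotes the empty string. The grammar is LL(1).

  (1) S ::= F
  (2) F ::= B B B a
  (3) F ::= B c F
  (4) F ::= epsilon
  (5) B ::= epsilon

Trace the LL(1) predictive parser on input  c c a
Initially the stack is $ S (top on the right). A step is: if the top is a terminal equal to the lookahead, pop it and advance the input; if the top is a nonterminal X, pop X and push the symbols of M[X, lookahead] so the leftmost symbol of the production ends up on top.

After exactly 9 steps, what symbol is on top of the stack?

     Stack      Input    Action
  1  $ S        c c a $  expand S ::= F
  2  $ F        c c a $  expand F ::= B c F
  3  $ F c B    c c a $  expand B ::= epsilon
  4  $ F c      c c a $  match c
  5  $ F        c a $    expand F ::= B c F
  6  $ F c B    c a $    expand B ::= epsilon
  7  $ F c      c a $    match c
  8  $ F        a $      expand F ::= B B B a
  9  $ a B B B  a $      expand B ::= epsilon
Stack after step 9: $ a B B (top = B).

B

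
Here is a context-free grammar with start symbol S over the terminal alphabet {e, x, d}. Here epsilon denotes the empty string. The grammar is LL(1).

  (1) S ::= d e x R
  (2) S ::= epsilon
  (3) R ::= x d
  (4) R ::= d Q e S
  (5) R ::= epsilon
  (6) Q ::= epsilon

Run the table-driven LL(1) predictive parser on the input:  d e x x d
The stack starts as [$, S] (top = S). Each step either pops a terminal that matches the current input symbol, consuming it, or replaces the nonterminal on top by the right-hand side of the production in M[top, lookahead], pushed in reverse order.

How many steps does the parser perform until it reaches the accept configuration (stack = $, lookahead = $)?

     Stack      Input        Action
  1  $ S        d e x x d $  expand S ::= d e x R
  2  $ R x e d  d e x x d $  match d
  3  $ R x e    e x x d $    match e
  4  $ R x      x x d $      match x
  5  $ R        x d $        expand R ::= x d
  6  $ d x      x d $        match x
  7  $ d        d $          match d
Accept reached after 7 steps.

7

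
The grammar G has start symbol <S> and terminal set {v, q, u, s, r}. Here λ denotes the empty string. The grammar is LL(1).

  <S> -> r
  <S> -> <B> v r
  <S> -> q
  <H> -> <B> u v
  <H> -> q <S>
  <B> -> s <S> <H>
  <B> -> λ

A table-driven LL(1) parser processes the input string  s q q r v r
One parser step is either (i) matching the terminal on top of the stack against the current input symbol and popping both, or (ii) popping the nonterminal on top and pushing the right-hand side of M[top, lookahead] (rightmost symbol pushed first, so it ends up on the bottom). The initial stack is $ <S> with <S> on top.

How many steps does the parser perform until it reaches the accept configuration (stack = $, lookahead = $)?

11

      Stack            Input          Action
   1  $ <S>            s q q r v r $  expand <S> -> <B> v r
   2  $ r v <B>        s q q r v r $  expand <B> -> s <S> <H>
   3  $ r v <H> <S> s  s q q r v r $  match s
   4  $ r v <H> <S>    q q r v r $    expand <S> -> q
   5  $ r v <H> q      q q r v r $    match q
   6  $ r v <H>        q r v r $      expand <H> -> q <S>
   7  $ r v <S> q      q r v r $      match q
   8  $ r v <S>        r v r $        expand <S> -> r
   9  $ r v r          r v r $        match r
  10  $ r v            v r $          match v
  11  $ r              r $            match r
Accept reached after 11 steps.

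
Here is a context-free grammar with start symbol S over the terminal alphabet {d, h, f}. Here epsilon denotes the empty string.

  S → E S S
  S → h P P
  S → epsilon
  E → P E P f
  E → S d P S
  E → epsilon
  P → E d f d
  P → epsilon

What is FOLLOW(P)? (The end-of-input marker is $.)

FIRST(S) = {epsilon, d, f, h}  (via E S S)
FIRST(E) = {epsilon, d, f, h}  (via P E P f, S d P S)
FIRST(P) = {epsilon, d, f, h}  (via E d f d)
FOLLOW(S) includes $ since S is the start symbol.
FOLLOW(S): in S→E S S (occurrence 1), S is followed by S with FIRST {epsilon, d, f, h}; in S→E S S (occurrence 1), the suffix after S is nullable (adds nothing new); in S→E S S (occurrence 2), the suffix after S is empty (adds nothing new); in E→S d P S (occurrence 1), S is followed by d P S with FIRST {d}; in E→S d P S (occurrence 2), the suffix after S is empty, so FOLLOW(S) ⊇ FOLLOW(E) = {$, d, f, h}. Thus FOLLOW(S) = {$, d, f, h}.
FOLLOW(E): in S→E S S, E is followed by S S with FIRST {epsilon, d, f, h}; in S→E S S, the suffix after E is nullable, so FOLLOW(E) ⊇ FOLLOW(S) = {$, d, f, h}; in E→P E P f, E is followed by P f with FIRST {d, f, h}; in P→E d f d, E is followed by d f d with FIRST {d}. Thus FOLLOW(E) = {$, d, f, h}.
FOLLOW(P): in S→h P P (occurrence 1), P is followed by P with FIRST {epsilon, d, f, h}; in S→h P P (occurrence 1), the suffix after P is nullable, so FOLLOW(P) ⊇ FOLLOW(S) = {$, d, f, h}; in S→h P P (occurrence 2), the suffix after P is empty, so FOLLOW(P) ⊇ FOLLOW(S) = {$, d, f, h}; in E→P E P f (occurrence 1), P is followed by E P f with FIRST {d, f, h}; in E→P E P f (occurrence 2), P is followed by f with FIRST {f}; in E→S d P S, P is followed by S with FIRST {epsilon, d, f, h}; in E→S d P S, the suffix after P is nullable, so FOLLOW(P) ⊇ FOLLOW(E) = {$, d, f, h}. Thus FOLLOW(P) = {$, d, f, h}.

{$, d, f, h}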